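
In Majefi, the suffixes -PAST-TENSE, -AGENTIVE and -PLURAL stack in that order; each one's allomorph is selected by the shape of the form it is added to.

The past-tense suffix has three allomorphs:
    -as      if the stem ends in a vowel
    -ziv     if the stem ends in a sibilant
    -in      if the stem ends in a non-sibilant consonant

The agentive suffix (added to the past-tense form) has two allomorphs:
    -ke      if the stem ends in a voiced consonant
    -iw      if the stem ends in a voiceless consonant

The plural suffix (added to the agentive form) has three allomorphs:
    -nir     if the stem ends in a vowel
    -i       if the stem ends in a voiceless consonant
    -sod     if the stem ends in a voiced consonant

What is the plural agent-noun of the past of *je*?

*je*: final sound = /e/, a vowel → -as → *jeas*.
The past-tense form *jeas*: final consonant = /s/, voiceless → -iw → *jeasiw*.
Since the final sound of the agentive form *jeasiw* is /w/ (a voiced consonant), it takes -sod, giving *jeasiwsod*.

jeasiwsod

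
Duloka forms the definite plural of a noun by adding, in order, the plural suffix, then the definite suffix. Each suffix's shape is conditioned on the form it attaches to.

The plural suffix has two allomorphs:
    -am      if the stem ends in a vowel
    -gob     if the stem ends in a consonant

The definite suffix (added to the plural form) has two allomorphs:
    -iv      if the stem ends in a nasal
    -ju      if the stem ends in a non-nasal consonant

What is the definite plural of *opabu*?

The final sound of *opabu* is /u/, which is a vowel, so the plural suffix is -am, giving *opabuam*.
The plural form *opabuam* — final consonant /m/ (a nasal) → -iv → *opabuamiv*.

opabuamiv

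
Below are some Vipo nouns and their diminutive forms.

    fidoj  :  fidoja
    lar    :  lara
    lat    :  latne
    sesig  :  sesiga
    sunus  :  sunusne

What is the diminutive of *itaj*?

The suffix is conditioned by the final consonant: -ne when the stem ends in a voiceless consonant (*lat*, *sunus*); -a when the stem ends in a voiced consonant (*fidoj*, *lar*, *sesig*).
Since the final consonant of *itaj* is /j/ (voiced), it takes -a, giving *itaja*.

itaja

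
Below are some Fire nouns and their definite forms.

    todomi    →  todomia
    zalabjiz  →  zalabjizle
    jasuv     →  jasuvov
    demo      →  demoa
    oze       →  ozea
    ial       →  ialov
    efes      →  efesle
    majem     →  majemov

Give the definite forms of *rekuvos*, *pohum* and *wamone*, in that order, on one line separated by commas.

rekuvosle, pohumov, wamonea

Looking at the final sound of each stem: -le when the stem ends in a sibilant (*zalabjiz*, *efes*); -ov when the stem ends in a non-sibilant consonant (*jasuv*, *ial*, *majem*); -a when the stem ends in a vowel (*todomi*, *demo*, *oze*).
Since the final sound of *rekuvos* is /s/ (a sibilant), it takes -le, giving *rekuvosle*.
*pohum* — final sound /m/ (a non-sibilant consonant) → -ov → *pohumov*.
*wamone* — final sound /e/ (a vowel) → -a → *wamonea*.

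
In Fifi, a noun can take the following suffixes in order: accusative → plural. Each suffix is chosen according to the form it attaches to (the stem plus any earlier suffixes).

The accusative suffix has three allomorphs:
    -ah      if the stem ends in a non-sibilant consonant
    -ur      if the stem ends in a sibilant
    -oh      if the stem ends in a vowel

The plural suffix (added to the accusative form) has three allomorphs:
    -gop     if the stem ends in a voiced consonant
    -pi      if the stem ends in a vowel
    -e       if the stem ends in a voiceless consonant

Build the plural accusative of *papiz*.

papizurgop

Since the final sound of *papiz* is /z/ (a sibilant), it takes -ur, giving *papizur*.
The accusative form *papizur*: final sound = /r/, a voiced consonant → -gop → *papizurgop*.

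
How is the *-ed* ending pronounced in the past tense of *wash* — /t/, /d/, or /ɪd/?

The stem *wash* ends in a voiceless consonant other than /t/.
The -ed suffix is realized as /ɪd/ after /t, d/; as /t/ after other voiceless consonants; and as /d/ after other voiced sounds.
So -ed on *wash* is pronounced /t/.

/t/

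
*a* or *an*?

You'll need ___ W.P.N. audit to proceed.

The indefinite article is chosen by the initial *sound* of the following word, not its spelling.
The initialism *W.P.N.* is read letter by letter; the first letter, W, is pronounced /ˈdʌbəl.juː/, which begins with a consonant sound.
So the article is *a*: You'll need a W.P.N. audit to proceed.

a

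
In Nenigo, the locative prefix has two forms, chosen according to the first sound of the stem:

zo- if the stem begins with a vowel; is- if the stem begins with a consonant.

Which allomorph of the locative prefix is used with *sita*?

is-

Since the first sound of *sita* is /s/ (a consonant), it takes is-.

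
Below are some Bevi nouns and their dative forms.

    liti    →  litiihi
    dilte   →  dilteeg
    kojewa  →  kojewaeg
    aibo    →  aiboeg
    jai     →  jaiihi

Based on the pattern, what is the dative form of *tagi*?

tagiihi

The pattern is height harmony: -ihi when the last vowel of the stem is a high vowel (*liti*, *jai*); -eg when the last vowel of the stem is a non-high vowel (*dilte*, *kojewa*, *aibo*).
*tagi*: last vowel = /i/, a high vowel → -ihi → *tagiihi*.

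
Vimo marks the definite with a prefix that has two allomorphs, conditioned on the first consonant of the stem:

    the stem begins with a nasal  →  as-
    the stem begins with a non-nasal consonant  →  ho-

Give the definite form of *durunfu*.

*durunfu*: first consonant = /d/, non-nasal → ho- → *hodurunfu*.

hodurunfu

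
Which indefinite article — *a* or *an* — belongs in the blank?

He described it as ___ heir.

an

The indefinite article is chosen by the initial *sound* of the following word, not its spelling.
*heir* begins with the sound /ɛ/ (silent h) — a vowel sound.
So the article is *an*: He described it as an heir.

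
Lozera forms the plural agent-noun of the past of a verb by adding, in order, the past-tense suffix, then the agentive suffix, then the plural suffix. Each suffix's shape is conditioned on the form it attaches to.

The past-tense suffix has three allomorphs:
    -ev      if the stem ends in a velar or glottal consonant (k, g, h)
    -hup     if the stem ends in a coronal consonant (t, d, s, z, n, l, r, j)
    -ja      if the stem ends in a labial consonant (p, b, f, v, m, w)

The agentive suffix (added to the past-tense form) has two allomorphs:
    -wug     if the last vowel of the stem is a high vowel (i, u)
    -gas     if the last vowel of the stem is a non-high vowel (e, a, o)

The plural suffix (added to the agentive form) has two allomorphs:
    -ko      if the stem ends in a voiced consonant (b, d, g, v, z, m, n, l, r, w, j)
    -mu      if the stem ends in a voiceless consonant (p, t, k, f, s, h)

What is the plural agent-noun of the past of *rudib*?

rudibjagasmu

*rudib*: final consonant = /b/, labial → -ja → *rudibja*.
The past-tense form *rudibja* — last vowel /a/ (a non-high vowel) → -gas → *rudibjagas*.
Since the final consonant of the agentive form *rudibjagas* is /s/ (voiceless), it takes -mu, giving *rudibjagasmu*.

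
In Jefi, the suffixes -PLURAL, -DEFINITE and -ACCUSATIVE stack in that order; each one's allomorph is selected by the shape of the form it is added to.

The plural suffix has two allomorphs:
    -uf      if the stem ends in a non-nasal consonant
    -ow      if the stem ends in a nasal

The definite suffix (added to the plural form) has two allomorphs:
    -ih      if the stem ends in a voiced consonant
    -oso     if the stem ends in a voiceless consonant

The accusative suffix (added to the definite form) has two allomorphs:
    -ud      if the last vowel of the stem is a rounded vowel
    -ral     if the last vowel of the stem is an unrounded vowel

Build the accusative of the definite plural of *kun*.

kunowihral

*kun* — final consonant /n/ (a nasal) → -ow → *kunow*.
The plural form *kunow*: final consonant = /w/, voiced → -ih → *kunowih*.
The definite form *kunowih*: last vowel = /i/, an unrounded vowel → -ral → *kunowihral*.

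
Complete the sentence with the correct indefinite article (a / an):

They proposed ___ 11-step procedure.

an

The indefinite article is chosen by the initial *sound* of the following word, not its spelling.
The number *11* is spoken "eleven", beginning with /ɪˈlɛvən/ — a vowel sound.
So the article is *an*: They proposed an 11-step procedure.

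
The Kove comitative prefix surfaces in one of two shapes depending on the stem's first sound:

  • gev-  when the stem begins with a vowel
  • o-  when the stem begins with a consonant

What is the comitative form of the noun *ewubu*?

*ewubu* — first sound /e/ (a vowel) → gev- → *gevewubu*.

gevewubu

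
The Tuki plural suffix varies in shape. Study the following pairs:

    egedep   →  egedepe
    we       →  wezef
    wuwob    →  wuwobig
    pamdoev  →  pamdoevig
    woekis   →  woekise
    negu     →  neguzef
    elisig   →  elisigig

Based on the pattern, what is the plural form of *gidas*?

The pattern is voicing of the final sound: -e when the stem ends in a voiceless consonant (*egedep*, *woekis*); -ig when the stem ends in a voiced consonant (*wuwob*, *pamdoev*, *elisig*); -zef when the stem ends in a vowel (*we*, *negu*).
The final sound of *gidas* is /s/, which is a voiceless consonant, so the suffix is -e, giving *gidase*.

gidase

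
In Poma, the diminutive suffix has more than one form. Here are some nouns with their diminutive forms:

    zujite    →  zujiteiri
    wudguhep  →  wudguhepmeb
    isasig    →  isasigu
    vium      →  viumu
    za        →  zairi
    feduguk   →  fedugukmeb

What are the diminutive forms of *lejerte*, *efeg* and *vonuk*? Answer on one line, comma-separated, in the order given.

The alternation tracks the final sound of the stem — -meb when the stem ends in a voiceless consonant (*wudguhep*, *feduguk*); -u when the stem ends in a voiced consonant (*isasig*, *vium*); -iri when the stem ends in a vowel (*zujite*, *za*).
The final sound of *lejerte* is /e/, which is a vowel, so the suffix is -iri, giving *lejerteiri*.
*efeg* — final sound /g/ (a voiced consonant) → -u → *efegu*.
*vonuk* — final sound /k/ (a voiceless consonant) → -meb → *vonukmeb*.

lejerteiri, efegu, vonukmeb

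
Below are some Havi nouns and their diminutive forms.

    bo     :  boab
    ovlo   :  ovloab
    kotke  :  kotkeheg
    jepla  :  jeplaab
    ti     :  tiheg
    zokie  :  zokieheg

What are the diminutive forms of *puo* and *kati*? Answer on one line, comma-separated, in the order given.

The alternation tracks the last vowel of the stem — -heg when the last vowel of the stem is a front vowel (*kotke*, *ti*, *zokie*); -ab when the last vowel of the stem is a back vowel (*bo*, *ovlo*, *jepla*).
*puo*: last vowel = /o/, a back vowel → -ab → *puoab*.
*kati*: last vowel = /i/, a front vowel → -heg → *katiheg*.

puoab, katiheg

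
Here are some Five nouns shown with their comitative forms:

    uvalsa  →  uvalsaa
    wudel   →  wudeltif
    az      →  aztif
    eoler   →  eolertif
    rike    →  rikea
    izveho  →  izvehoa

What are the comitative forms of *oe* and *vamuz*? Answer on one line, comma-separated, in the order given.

Looking at the final sound of each stem: -tif when the stem ends in a consonant (*wudel*, *az*, *eoler*); -a when the stem ends in a vowel (*uvalsa*, *rike*, *izveho*).
The final sound of *oe* is /e/, which is a vowel, so the suffix is -a, giving *oea*.
Since the final sound of *vamuz* is /z/ (a consonant), it takes -tif, giving *vamuztif*.

oea, vamuztif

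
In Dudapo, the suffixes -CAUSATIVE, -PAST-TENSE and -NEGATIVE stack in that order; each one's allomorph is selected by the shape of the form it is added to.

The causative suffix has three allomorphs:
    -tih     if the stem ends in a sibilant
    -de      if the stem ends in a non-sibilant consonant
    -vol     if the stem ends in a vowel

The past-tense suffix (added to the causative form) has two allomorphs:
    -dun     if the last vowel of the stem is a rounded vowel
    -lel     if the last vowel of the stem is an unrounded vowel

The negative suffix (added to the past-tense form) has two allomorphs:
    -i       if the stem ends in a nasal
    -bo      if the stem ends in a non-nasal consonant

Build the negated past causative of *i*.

The final sound of *i* is /i/, which is a vowel, so the causative suffix is -vol, giving *ivol*.
The causative form *ivol* — last vowel /o/ (a rounded vowel) → -dun → *ivoldun*.
The past-tense form *ivoldun* — final consonant /n/ (a nasal) → -i → *ivolduni*.

ivolduni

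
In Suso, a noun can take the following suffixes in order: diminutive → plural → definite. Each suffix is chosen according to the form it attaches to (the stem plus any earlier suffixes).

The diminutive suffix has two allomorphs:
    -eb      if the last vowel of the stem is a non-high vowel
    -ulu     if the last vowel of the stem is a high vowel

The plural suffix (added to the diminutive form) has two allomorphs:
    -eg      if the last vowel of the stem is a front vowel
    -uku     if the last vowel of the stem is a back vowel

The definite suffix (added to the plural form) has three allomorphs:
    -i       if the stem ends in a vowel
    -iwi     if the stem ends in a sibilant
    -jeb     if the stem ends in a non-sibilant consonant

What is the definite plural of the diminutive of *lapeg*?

*lapeg*: last vowel = /e/, a non-high vowel → -eb → *lapegeb*.
The diminutive form *lapegeb*: last vowel = /e/, a front vowel → -eg → *lapegebeg*.
The final sound of the plural form *lapegebeg* is /g/, which is a non-sibilant consonant, so the definite suffix is -jeb, giving *lapegebegjeb*.

lapegebegjeb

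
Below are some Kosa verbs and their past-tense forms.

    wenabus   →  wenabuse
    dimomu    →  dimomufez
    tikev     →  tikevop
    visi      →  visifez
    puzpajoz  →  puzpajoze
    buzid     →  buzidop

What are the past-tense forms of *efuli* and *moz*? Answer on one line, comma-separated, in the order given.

Looking at the final sound of each stem: -e when the stem ends in a sibilant (*wenabus*, *puzpajoz*); -op when the stem ends in a non-sibilant consonant (*tikev*, *buzid*); -fez when the stem ends in a vowel (*dimomu*, *visi*).
*efuli* — final sound /i/ (a vowel) → -fez → *efulifez*.
Since the final sound of *moz* is /z/ (a sibilant), it takes -e, giving *moze*.

efulifez, moze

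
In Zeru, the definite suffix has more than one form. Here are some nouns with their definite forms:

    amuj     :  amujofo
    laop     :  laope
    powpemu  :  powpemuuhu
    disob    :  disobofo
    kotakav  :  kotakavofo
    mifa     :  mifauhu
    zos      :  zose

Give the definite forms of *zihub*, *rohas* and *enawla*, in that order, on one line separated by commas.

zihubofo, rohase, enawlauhu

The suffix is conditioned by the final sound: -e when the stem ends in a voiceless consonant (*laop*, *zos*); -ofo when the stem ends in a voiced consonant (*amuj*, *disob*, *kotakav*); -uhu when the stem ends in a vowel (*powpemu*, *mifa*).
The final sound of *zihub* is /b/, which is a voiced consonant, so the suffix is -ofo, giving *zihubofo*.
*rohas*: final sound = /s/, a voiceless consonant → -e → *rohase*.
The final sound of *enawla* is /a/, which is a vowel, so the suffix is -uhu, giving *enawlauhu*.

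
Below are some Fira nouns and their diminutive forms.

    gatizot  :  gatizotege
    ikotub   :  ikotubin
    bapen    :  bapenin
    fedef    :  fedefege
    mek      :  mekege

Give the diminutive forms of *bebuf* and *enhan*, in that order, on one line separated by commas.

bebufege, enhanin

The alternation tracks the final consonant of the stem — -ege when the stem ends in a voiceless consonant (*gatizot*, *fedef*, *mek*); -in when the stem ends in a voiced consonant (*ikotub*, *bapen*).
The final consonant of *bebuf* is /f/, which is voiceless, so the suffix is -ege, giving *bebufege*.
*enhan*: final consonant = /n/, voiced → -in → *enhanin*.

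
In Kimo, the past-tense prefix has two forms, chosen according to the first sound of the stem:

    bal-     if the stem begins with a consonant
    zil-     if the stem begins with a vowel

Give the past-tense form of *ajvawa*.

Since the first sound of *ajvawa* is /a/ (a vowel), it takes zil-, giving *zilajvawa*.

zilajvawa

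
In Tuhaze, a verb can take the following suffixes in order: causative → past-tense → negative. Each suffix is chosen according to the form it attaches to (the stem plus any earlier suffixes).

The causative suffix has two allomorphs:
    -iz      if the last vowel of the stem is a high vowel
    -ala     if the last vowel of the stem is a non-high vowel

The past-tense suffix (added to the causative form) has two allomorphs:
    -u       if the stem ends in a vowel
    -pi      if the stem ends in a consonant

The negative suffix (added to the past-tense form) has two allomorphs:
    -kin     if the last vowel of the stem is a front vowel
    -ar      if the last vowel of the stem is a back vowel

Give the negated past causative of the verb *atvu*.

atvuizpikin

*atvu* — last vowel /u/ (a high vowel) → -iz → *atvuiz*.
The causative form *atvuiz* — final sound /z/ (a consonant) → -pi → *atvuizpi*.
The past-tense form *atvuizpi* — last vowel /i/ (a front vowel) → -kin → *atvuizpikin*.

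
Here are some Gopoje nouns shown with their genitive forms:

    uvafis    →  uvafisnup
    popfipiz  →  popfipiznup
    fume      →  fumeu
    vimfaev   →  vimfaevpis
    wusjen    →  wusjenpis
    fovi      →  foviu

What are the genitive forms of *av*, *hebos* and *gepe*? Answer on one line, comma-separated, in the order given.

The suffix is conditioned by the final sound: -nup when the stem ends in a sibilant (*uvafis*, *popfipiz*); -pis when the stem ends in a non-sibilant consonant (*vimfaev*, *wusjen*); -u when the stem ends in a vowel (*fume*, *fovi*).
The final sound of *av* is /v/, which is a non-sibilant consonant, so the suffix is -pis, giving *avpis*.
*hebos* — final sound /s/ (a sibilant) → -nup → *hebosnup*.
*gepe* — final sound /e/ (a vowel) → -u → *gepeu*.

avpis, hebosnup, gepeu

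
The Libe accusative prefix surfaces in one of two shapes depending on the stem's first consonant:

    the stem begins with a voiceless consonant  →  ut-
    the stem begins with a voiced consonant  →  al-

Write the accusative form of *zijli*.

Since the first consonant of *zijli* is /z/ (voiced), it takes al-, giving *alzijli*.

alzijli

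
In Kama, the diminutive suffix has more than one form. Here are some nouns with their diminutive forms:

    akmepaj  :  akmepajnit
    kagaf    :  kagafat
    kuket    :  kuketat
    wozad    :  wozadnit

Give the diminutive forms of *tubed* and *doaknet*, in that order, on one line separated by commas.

tubednit, doaknetat

Looking at the final consonant of each stem: -at when the stem ends in a voiceless consonant (*kagaf*, *kuket*); -nit when the stem ends in a voiced consonant (*akmepaj*, *wozad*).
The final consonant of *tubed* is /d/, which is voiced, so the suffix is -nit, giving *tubednit*.
Since the final consonant of *doaknet* is /t/ (voiceless), it takes -at, giving *doaknetat*.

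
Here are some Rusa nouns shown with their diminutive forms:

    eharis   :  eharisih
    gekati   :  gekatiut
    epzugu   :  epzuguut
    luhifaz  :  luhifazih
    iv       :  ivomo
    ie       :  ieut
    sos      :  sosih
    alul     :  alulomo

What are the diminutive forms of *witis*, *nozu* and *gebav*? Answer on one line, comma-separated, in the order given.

Looking at the final sound of each stem: -ih when the stem ends in a sibilant (*eharis*, *luhifaz*, *sos*); -omo when the stem ends in a non-sibilant consonant (*iv*, *alul*); -ut when the stem ends in a vowel (*gekati*, *epzugu*, *ie*).
The final sound of *witis* is /s/, which is a sibilant, so the suffix is -ih, giving *witisih*.
The final sound of *nozu* is /u/, which is a vowel, so the suffix is -ut, giving *nozuut*.
*gebav*: final sound = /v/, a non-sibilant consonant → -omo → *gebavomo*.

witisih, nozuut, gebavomo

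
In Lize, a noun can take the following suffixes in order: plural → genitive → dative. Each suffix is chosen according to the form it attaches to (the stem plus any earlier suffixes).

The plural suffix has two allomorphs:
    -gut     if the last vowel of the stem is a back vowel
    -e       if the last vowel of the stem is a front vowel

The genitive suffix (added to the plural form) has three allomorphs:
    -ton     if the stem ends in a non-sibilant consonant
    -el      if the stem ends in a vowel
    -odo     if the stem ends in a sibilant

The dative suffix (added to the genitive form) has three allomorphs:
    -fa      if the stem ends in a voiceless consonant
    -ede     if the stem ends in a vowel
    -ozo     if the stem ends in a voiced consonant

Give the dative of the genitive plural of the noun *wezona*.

Since the last vowel of *wezona* is /a/ (a back vowel), it takes -gut, giving *wezonagut*.
The plural form *wezonagut* — final sound /t/ (a non-sibilant consonant) → -ton → *wezonagutton*.
The genitive form *wezonagutton* — final sound /n/ (a voiced consonant) → -ozo → *wezonaguttonozo*.

wezonaguttonozo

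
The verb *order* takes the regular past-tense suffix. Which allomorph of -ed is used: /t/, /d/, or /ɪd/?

The stem *order* ends in a voiced sound other than /d/.
The -ed suffix is realized as /ɪd/ after /t, d/; as /t/ after other voiceless consonants; and as /d/ after other voiced sounds.
So -ed on *order* is pronounced /d/.

/d/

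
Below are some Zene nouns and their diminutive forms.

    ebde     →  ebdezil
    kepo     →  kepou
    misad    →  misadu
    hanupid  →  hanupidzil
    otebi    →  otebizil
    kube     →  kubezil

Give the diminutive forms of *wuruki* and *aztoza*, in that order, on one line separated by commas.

wurukizil, aztozau

The suffix is conditioned by the last vowel: -zil when the last vowel of the stem is a front vowel (*ebde*, *hanupid*, *otebi*, *kube*); -u when the last vowel of the stem is a back vowel (*kepo*, *misad*).
Since the last vowel of *wuruki* is /i/ (a front vowel), it takes -zil, giving *wurukizil*.
Since the last vowel of *aztoza* is /a/ (a back vowel), it takes -u, giving *aztozau*.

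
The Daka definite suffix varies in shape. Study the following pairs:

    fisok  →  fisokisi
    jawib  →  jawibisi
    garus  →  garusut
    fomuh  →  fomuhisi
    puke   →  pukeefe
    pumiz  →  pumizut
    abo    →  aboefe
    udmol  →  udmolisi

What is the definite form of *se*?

The suffix is conditioned by the final sound: -ut when the stem ends in a sibilant (*garus*, *pumiz*); -isi when the stem ends in a non-sibilant consonant (*fisok*, *jawib*, *fomuh*, *udmol*); -efe when the stem ends in a vowel (*puke*, *abo*).
The final sound of *se* is /e/, which is a vowel, so the suffix is -efe, giving *seefe*.

seefe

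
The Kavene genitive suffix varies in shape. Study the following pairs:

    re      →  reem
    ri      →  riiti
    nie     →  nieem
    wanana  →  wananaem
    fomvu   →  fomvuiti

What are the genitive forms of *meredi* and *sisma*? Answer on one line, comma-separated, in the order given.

Looking at the last vowel of each stem: -iti when the last vowel of the stem is a high vowel (*ri*, *fomvu*); -em when the last vowel of the stem is a non-high vowel (*re*, *nie*, *wanana*).
Since the last vowel of *meredi* is /i/ (a high vowel), it takes -iti, giving *merediiti*.
*sisma*: last vowel = /a/, a non-high vowel → -em → *sismaem*.

merediiti, sismaem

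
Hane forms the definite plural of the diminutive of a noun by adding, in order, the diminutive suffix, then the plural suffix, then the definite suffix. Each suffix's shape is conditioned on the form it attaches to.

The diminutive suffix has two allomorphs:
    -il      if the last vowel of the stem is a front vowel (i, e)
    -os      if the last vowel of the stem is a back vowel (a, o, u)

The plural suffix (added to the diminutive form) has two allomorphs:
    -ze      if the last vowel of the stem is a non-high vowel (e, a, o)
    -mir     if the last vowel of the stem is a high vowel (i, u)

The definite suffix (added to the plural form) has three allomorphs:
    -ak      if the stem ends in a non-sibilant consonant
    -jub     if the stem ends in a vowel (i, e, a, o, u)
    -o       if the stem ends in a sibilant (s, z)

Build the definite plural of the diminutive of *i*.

*i*: last vowel = /i/, a front vowel → -il → *iil*.
Since the last vowel of the diminutive form *iil* is /i/ (a high vowel), it takes -mir, giving *iilmir*.
Since the final sound of the plural form *iilmir* is /r/ (a non-sibilant consonant), it takes -ak, giving *iilmirak*.

iilmirak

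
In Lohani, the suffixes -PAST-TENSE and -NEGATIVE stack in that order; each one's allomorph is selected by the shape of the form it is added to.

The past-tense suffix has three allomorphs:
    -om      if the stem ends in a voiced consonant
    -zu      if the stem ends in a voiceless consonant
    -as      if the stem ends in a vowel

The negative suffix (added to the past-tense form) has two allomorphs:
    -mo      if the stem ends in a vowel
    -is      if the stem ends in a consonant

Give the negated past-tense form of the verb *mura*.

muraasis

The final sound of *mura* is /a/, which is a vowel, so the past-tense suffix is -as, giving *muraas*.
Since the final sound of the past-tense form *muraas* is /s/ (a consonant), it takes -is, giving *muraasis*.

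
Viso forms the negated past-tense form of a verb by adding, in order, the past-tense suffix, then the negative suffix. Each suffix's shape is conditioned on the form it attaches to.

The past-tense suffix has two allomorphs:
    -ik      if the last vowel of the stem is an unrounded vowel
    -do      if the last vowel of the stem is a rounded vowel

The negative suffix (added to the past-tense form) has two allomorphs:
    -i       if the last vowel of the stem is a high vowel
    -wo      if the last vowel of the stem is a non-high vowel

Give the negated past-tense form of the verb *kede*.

*kede*: last vowel = /e/, an unrounded vowel → -ik → *kedeik*.
Since the last vowel of the past-tense form *kedeik* is /i/ (a high vowel), it takes -i, giving *kedeiki*.

kedeiki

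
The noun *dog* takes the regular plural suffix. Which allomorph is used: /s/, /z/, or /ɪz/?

The stem *dog* ends in a voiced non-sibilant sound.
The plural suffix surfaces as /ɪz/ after sibilants, /s/ after other voiceless consonants, and /z/ after other voiced sounds.
So the plural -s on *dog* is pronounced /z/.

/z/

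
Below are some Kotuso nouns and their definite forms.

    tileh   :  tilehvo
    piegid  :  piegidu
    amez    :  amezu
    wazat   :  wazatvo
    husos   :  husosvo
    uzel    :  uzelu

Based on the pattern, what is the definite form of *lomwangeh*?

The pattern is voicing of the final consonant: -vo when the stem ends in a voiceless consonant (*tileh*, *wazat*, *husos*); -u when the stem ends in a voiced consonant (*piegid*, *amez*, *uzel*).
*lomwangeh* — final consonant /h/ (voiceless) → -vo → *lomwangehvo*.

lomwangehvo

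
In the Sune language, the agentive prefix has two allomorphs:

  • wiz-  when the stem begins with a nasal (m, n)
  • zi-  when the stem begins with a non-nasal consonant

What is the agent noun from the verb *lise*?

zilise

Since the first consonant of *lise* is /l/ (non-nasal), it takes zi-, giving *zilise*.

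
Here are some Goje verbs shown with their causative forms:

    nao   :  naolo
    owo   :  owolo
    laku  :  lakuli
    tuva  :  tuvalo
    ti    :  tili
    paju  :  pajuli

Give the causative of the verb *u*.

uli

Looking at the last vowel of each stem: -li when the last vowel of the stem is a high vowel (*laku*, *ti*, *paju*); -lo when the last vowel of the stem is a non-high vowel (*nao*, *owo*, *tuva*).
Since the last vowel of *u* is /u/ (a high vowel), it takes -li, giving *uli*.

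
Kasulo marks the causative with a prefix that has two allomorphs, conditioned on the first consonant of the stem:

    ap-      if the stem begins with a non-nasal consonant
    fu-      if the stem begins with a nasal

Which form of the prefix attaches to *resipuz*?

*resipuz*: first consonant = /r/, non-nasal → ap-.

ap-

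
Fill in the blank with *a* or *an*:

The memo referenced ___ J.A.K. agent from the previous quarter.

The indefinite article is chosen by the initial *sound* of the following word, not its spelling.
The initialism *J.A.K.* is read letter by letter; the first letter, J, is pronounced /dʒeɪ/, which begins with a consonant sound.
So the article is *a*: The memo referenced a J.A.K. agent from the previous quarter.

a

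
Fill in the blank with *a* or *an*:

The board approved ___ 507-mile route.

The indefinite article is chosen by the initial *sound* of the following word, not its spelling.
The number *507* is spoken "five hundred …", beginning with /faɪv/ — a consonant sound.
So the article is *a*: The board approved a 507-mile route.

a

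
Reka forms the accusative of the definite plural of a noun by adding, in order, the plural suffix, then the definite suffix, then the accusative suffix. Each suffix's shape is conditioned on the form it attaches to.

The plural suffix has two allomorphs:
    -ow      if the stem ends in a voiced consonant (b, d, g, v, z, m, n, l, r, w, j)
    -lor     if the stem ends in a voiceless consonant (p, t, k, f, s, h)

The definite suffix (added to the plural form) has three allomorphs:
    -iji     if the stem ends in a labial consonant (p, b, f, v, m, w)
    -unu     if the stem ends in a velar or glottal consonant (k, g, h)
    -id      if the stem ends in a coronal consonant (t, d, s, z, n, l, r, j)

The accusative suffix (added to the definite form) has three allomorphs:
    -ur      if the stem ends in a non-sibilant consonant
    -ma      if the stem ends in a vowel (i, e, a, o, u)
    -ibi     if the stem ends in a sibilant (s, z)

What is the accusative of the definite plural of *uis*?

uisloridur

The final consonant of *uis* is /s/, which is voiceless, so the plural suffix is -lor, giving *uislor*.
The final consonant of the plural form *uislor* is /r/, which is coronal, so the definite suffix is -id, giving *uislorid*.
Since the final sound of the definite form *uislorid* is /d/ (a non-sibilant consonant), it takes -ur, giving *uisloridur*.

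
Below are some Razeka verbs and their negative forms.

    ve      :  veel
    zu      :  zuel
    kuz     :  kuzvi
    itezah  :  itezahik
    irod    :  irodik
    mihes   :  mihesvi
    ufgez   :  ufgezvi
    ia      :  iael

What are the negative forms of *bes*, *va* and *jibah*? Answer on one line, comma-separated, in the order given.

besvi, vael, jibahik

The pattern is sibilance of the final sound: -vi when the stem ends in a sibilant (*kuz*, *mihes*, *ufgez*); -ik when the stem ends in a non-sibilant consonant (*itezah*, *irod*); -el when the stem ends in a vowel (*ve*, *zu*, *ia*).
*bes*: final sound = /s/, a sibilant → -vi → *besvi*.
The final sound of *va* is /a/, which is a vowel, so the suffix is -el, giving *vael*.
The final sound of *jibah* is /h/, which is a non-sibilant consonant, so the suffix is -ik, giving *jibahik*.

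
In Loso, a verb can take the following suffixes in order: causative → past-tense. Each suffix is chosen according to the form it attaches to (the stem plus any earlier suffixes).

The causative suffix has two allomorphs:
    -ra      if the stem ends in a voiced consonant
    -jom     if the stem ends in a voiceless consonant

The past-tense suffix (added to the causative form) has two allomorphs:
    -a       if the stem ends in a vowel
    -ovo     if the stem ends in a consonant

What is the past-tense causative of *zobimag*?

zobimagraa

The final consonant of *zobimag* is /g/, which is voiced, so the causative suffix is -ra, giving *zobimagra*.
Since the final sound of the causative form *zobimagra* is /a/ (a vowel), it takes -a, giving *zobimagraa*.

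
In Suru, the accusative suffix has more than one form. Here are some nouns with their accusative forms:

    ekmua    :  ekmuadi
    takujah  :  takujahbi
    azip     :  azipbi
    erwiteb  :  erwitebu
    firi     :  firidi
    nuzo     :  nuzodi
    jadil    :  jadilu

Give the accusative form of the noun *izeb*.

The pattern is voicing of the final sound: -bi when the stem ends in a voiceless consonant (*takujah*, *azip*); -u when the stem ends in a voiced consonant (*erwiteb*, *jadil*); -di when the stem ends in a vowel (*ekmua*, *firi*, *nuzo*).
*izeb*: final sound = /b/, a voiced consonant → -u → *izebu*.

izebu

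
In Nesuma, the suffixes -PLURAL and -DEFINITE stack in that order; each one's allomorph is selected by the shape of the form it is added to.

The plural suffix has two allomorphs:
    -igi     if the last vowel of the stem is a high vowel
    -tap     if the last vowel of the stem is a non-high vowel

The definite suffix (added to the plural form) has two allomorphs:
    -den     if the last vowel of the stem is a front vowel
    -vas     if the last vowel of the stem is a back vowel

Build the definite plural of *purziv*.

*purziv* — last vowel /i/ (a high vowel) → -igi → *purzivigi*.
The plural form *purzivigi*: last vowel = /i/, a front vowel → -den → *purzivigiden*.

purzivigiden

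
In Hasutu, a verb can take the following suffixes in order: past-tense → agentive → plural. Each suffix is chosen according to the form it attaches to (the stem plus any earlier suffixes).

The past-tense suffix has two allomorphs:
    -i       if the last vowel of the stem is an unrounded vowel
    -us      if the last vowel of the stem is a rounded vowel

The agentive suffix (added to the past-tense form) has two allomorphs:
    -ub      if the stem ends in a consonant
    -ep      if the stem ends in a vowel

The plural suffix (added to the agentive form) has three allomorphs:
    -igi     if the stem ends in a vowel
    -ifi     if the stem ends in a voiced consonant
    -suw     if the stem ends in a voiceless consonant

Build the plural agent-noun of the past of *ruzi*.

Since the last vowel of *ruzi* is /i/ (an unrounded vowel), it takes -i, giving *ruzii*.
The final sound of the past-tense form *ruzii* is /i/, which is a vowel, so the agentive suffix is -ep, giving *ruziiep*.
The agentive form *ruziiep*: final sound = /p/, a voiceless consonant → -suw → *ruziiepsuw*.

ruziiepsuw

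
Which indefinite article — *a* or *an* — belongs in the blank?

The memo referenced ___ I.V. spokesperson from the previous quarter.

an

The indefinite article is chosen by the initial *sound* of the following word, not its spelling.
The initialism *I.V.* is read letter by letter; the first letter, I, is pronounced /aɪ/, which begins with a vowel sound.
So the article is *an*: The memo referenced an I.V. spokesperson from the previous quarter.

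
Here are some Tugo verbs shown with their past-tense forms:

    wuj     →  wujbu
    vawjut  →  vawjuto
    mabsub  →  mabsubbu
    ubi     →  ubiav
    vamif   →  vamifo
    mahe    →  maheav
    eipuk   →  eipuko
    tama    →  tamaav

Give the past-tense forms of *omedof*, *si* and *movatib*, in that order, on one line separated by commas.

The suffix is conditioned by the final sound: -o when the stem ends in a voiceless consonant (*vawjut*, *vamif*, *eipuk*); -bu when the stem ends in a voiced consonant (*wuj*, *mabsub*); -av when the stem ends in a vowel (*ubi*, *mahe*, *tama*).
The final sound of *omedof* is /f/, which is a voiceless consonant, so the suffix is -o, giving *omedofo*.
*si*: final sound = /i/, a vowel → -av → *siav*.
Since the final sound of *movatib* is /b/ (a voiced consonant), it takes -bu, giving *movatibbu*.

omedofo, siav, movatibbu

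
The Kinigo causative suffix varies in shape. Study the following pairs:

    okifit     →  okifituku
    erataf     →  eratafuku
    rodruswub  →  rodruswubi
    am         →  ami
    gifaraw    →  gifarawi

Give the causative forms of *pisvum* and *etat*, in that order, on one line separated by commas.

pisvumi, etatuku

The pattern is voicing of the final consonant: -uku when the stem ends in a voiceless consonant (*okifit*, *erataf*); -i when the stem ends in a voiced consonant (*rodruswub*, *am*, *gifaraw*).
*pisvum*: final consonant = /m/, voiced → -i → *pisvumi*.
*etat*: final consonant = /t/, voiceless → -uku → *etatuku*.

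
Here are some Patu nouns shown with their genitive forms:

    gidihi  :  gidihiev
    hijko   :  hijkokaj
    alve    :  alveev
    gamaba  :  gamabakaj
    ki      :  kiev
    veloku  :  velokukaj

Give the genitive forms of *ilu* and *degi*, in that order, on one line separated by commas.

ilukaj, degiev

The alternation tracks the last vowel of the stem — -ev when the last vowel of the stem is a front vowel (*gidihi*, *alve*, *ki*); -kaj when the last vowel of the stem is a back vowel (*hijko*, *gamaba*, *veloku*).
Since the last vowel of *ilu* is /u/ (a back vowel), it takes -kaj, giving *ilukaj*.
*degi*: last vowel = /i/, a front vowel → -ev → *degiev*.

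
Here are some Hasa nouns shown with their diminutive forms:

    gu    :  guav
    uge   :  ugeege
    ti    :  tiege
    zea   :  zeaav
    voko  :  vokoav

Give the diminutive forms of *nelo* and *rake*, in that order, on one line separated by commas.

neloav, rakeege

The alternation tracks the last vowel of the stem — -ege when the last vowel of the stem is a front vowel (*uge*, *ti*); -av when the last vowel of the stem is a back vowel (*gu*, *zea*, *voko*).
*nelo*: last vowel = /o/, a back vowel → -av → *neloav*.
*rake*: last vowel = /e/, a front vowel → -ege → *rakeege*.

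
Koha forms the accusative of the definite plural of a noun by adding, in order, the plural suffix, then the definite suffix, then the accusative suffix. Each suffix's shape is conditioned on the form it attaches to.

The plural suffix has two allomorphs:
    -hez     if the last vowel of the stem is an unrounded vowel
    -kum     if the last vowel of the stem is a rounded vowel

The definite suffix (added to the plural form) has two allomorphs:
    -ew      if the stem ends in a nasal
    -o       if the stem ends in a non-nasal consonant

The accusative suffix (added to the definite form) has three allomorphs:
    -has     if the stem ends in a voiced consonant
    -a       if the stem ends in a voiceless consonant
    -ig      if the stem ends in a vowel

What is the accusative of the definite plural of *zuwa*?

Since the last vowel of *zuwa* is /a/ (an unrounded vowel), it takes -hez, giving *zuwahez*.
The final consonant of the plural form *zuwahez* is /z/, which is non-nasal, so the definite suffix is -o, giving *zuwahezo*.
The final sound of the definite form *zuwahezo* is /o/, which is a vowel, so the accusative suffix is -ig, giving *zuwahezoig*.

zuwahezoig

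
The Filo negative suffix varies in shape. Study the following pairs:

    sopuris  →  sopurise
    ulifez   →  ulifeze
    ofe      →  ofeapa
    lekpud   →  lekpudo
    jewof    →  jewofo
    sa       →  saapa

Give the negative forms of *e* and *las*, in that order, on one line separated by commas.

The alternation tracks the final sound of the stem — -e when the stem ends in a sibilant (*sopuris*, *ulifez*); -o when the stem ends in a non-sibilant consonant (*lekpud*, *jewof*); -apa when the stem ends in a vowel (*ofe*, *sa*).
*e* — final sound /e/ (a vowel) → -apa → *eapa*.
*las* — final sound /s/ (a sibilant) → -e → *lase*.

eapa, lase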